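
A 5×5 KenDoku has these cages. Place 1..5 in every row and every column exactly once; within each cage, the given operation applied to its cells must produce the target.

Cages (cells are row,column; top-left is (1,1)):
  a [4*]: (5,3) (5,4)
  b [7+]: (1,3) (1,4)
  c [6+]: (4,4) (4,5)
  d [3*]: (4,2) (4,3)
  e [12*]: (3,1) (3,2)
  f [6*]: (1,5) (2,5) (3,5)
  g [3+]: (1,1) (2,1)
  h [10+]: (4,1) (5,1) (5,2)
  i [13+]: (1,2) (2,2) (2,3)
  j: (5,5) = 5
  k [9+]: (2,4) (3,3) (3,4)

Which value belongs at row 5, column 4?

Cage j is a single given cell, which forces (5,5) = 5.
Column 1 needs a 5, and only (4,1) is open for it.
In column 2, 2 can only go at (5,2), so (5,2) = 2.
The 3 cells of cage h must have sum 10, leaving (5,1) = 3.
3 is placed in column 1, leaving (3,1) = 4.
Cage e's pair has product 12, which forces (3,2) = 3.
3 is placed in column 2, so (4,2) = 1.
1 is placed in row 4, leaving (4,3) = 3.
Cage i needs sum 13, leaving (1,2) = 4.
3 is placed in column 2, which forces (2,2) = 5.
The 3 cells of cage i must have sum 13, leaving (2,3) = 4.
Column 3 already has 4; hence (5,3) = 1.
Row 5 now contains 1, so (5,4) = 4.
4 is placed in column 4, which forces (4,4) = 2.
Cage c's pair has sum 6, so (4,5) = 4.
The two cells of cage b must have sum 7, so (1,3) = 2.
2 is placed in column 4, which forces (1,4) = 5.
2 is placed in column 4, which forces (2,4) = 3.
The 3 cells of cage k must have sum 9; hence (3,3) = 5.
Cage k needs sum 9, so (3,4) = 1.
1 is placed in row 3, leaving (3,5) = 2.
Row 1 already has 2, which forces (1,1) = 1.
Cage f has product 6, leaving (1,5) = 3.
The two cells of cage g must have sum 3, which forces (2,1) = 2.
2 is placed in column 5, which forces (2,5) = 1.
The full grid is 1 4 2 5 3 / 2 5 4 3 1 / 4 3 5 1 2 / 5 1 3 2 4 / 3 2 1 4 5.

4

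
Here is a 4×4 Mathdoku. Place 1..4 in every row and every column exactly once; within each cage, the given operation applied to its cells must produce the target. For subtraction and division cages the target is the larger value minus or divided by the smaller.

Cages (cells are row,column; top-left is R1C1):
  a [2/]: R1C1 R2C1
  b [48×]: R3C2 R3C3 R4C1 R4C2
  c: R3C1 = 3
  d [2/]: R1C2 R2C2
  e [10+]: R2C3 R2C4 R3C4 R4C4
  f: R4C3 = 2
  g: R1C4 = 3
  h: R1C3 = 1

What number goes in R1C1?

2

Cage h is given; hence R1C3 = 1.
G is a freebie; hence R1C4 = 3.
Cage c is a single given cell, so R3C1 = 3.
F is a freebie, leaving R4C3 = 2.
Cage e has sum 10, so R2C3 = 3.
Cage b has product 48; hence R3C2 = 1.
Column 3 now contains 2, so R3C3 = 4.
Row 3 now contains 4, which forces R3C4 = 2.
Cage b has product 48, so R4C1 = 4.
Cage b has product 48; hence R4C2 = 3.
Row 4 already has 4, which forces R4C4 = 1.
Column 1 now contains 4, so R1C1 = 2.
2 is placed in row 1, so R1C2 = 4.
The two cells of cage a must have quotient 2; hence R2C1 = 1.
4 is placed in column 2; hence R2C2 = 2.
Column 4 already has 1, which forces R2C4 = 4.
Completed grid: 2 4 1 3 / 1 2 3 4 / 3 1 4 2 / 4 3 2 1.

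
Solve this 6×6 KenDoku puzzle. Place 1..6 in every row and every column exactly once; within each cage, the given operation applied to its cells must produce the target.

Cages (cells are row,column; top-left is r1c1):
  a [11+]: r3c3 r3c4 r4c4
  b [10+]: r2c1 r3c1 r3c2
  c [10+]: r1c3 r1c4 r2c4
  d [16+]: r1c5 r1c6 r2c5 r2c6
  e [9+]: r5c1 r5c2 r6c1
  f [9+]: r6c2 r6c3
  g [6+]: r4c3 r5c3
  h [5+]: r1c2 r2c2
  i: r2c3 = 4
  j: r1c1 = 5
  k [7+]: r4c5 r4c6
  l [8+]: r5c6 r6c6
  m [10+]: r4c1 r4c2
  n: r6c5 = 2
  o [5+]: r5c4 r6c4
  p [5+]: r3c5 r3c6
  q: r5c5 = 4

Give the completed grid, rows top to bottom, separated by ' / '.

J is a freebie, which forces r1c1 = 5.
Cage i is a single given cell, so r2c3 = 4.
Cage q is given, so r5c5 = 4.
Cage n is a single given cell, leaving r6c5 = 2.
In row 6, 1 can only go at r6c1, so r6c1 = 1.
Cage k needs two cells with sum 7, so r4c5 = 5.
Cage k's pair has sum 7, so r4c6 = 2.
The two cells of cage p must have sum 5; hence r3c5 = 1.
Column 6 already has 2, so r3c6 = 4.
5 is placed in row 4, leaving r4c3 = 1.
Row 4 already has 1, so r4c4 = 3.
Cage g needs two cells with sum 6, which forces r5c3 = 5.
Row 5 already has 5, which forces r5c6 = 3.
Column 4 already has 3, which forces r6c4 = 4.
Column 6 now contains 3; hence r6c6 = 5.
Cage o needs two cells with sum 5, so r5c4 = 1.
The only place for 1 in row 1 is r1c6.
Cage d has sum 16, leaving r1c5 = 6.
Cage d has sum 16, leaving r2c5 = 3.
Column 6 already has 1, leaving r2c6 = 6.
The 3 cells of cage c must have sum 10, leaving r1c3 = 3.
6 is placed in row 1; hence r1c4 = 2.
Row 2 already has 3, which forces r2c1 = 2.
Row 2 now contains 2, which forces r2c2 = 1.
Cage c has sum 10; hence r2c4 = 5.
Column 4 now contains 5, which forces r3c4 = 6.
2 is placed in column 1, so r5c1 = 6.
6 is placed in row 5, which forces r5c2 = 2.
Column 3 already has 3; hence r6c3 = 6.
Row 1 already has 3, leaving r1c2 = 4.
Row 3 now contains 6; hence r3c1 = 3.
Column 2 now contains 2; hence r3c2 = 5.
Row 3 now contains 6, which forces r3c3 = 2.
Column 1 already has 6, so r4c1 = 4.
Cage m needs two cells with sum 10; hence r4c2 = 6.
Row 6 now contains 6, so r6c2 = 3.

5 4 3 2 6 1 / 2 1 4 5 3 6 / 3 5 2 6 1 4 / 4 6 1 3 5 2 / 6 2 5 1 4 3 / 1 3 6 4 2 5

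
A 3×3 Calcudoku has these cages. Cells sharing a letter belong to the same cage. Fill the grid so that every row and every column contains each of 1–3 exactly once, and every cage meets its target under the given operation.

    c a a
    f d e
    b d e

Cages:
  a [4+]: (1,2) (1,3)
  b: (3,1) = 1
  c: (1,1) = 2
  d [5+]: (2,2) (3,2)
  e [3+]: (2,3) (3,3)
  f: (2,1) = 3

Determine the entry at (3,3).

Cage c is given, so (1,1) = 2.
Cage f is given, which forces (2,1) = 3.
Row 2 already has 3; hence (2,2) = 2.
Row 2 now contains 2, leaving (2,3) = 1.
Cage b is given, leaving (3,1) = 1.
Column 2 already has 2, leaving (3,2) = 3.
Column 3 now contains 1; hence (3,3) = 2.
Column 2 already has 3; hence (1,2) = 1.
Column 3 now contains 1; hence (1,3) = 3.
Filled in: 2 1 3 / 3 2 1 / 1 3 2.

2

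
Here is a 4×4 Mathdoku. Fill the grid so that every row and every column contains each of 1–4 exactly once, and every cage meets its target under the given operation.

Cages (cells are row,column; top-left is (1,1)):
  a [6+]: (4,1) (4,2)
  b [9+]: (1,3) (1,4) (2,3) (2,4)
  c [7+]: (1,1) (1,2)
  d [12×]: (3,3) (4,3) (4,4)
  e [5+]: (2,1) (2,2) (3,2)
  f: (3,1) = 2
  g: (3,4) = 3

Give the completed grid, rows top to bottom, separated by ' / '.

3 4 1 2 / 1 3 2 4 / 2 1 4 3 / 4 2 3 1

Cage f is a single given cell, which forces (3,1) = 2.
2 is placed in row 3, so (3,2) = 1.
G is a freebie, which forces (3,4) = 3.
2 is placed in column 1, which forces (4,1) = 4.
Row 4 already has 4; hence (4,2) = 2.
2 is placed in row 4, so (4,4) = 1.
4 is placed in column 1, which forces (1,1) = 3.
The two cells of cage c must have sum 7; hence (1,2) = 4.
Row 1 already has 4, which forces (1,4) = 2.
2 is placed in column 1, leaving (2,1) = 1.
Column 2 now contains 1, so (2,2) = 3.
1 is placed in row 2, leaving (2,3) = 2.
Column 4 now contains 2, which forces (2,4) = 4.
Row 3 already has 3, so (3,3) = 4.
Row 4 now contains 1, so (4,3) = 3.
Row 1 now contains 2, which forces (1,3) = 1.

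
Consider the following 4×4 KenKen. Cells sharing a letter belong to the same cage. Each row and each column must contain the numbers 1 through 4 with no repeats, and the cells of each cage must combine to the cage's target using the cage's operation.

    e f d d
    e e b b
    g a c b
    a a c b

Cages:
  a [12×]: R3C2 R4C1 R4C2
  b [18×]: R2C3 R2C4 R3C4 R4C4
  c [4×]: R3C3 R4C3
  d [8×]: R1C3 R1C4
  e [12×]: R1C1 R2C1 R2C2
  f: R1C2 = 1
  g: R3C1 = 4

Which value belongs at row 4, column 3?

F is a freebie, which forces R1C2 = 1.
Cage b has product 18, leaving R2C3 = 3.
Cage g is a single given cell; hence R3C1 = 4.
4 is placed in row 3; hence R3C3 = 1.
1 is placed in column 3; hence R4C3 = 4.
Cage e has product 12, leaving R1C1 = 3.
Column 3 already has 4, so R1C3 = 2.
Cage d needs two cells with product 8; hence R1C4 = 4.
Column 1 already has 4; hence R2C1 = 1.
Cage e has product 12, which forces R2C2 = 4.
1 is placed in row 2, so R2C4 = 2.
The 3 cells of cage a must have product 12; hence R3C2 = 2.
Column 4 already has 2, so R3C4 = 3.
Cage a needs product 12; hence R4C1 = 2.
4 is placed in row 4, which forces R4C2 = 3.
3 is placed in column 4, leaving R4C4 = 1.
Completed grid: 3 1 2 4 / 1 4 3 2 / 4 2 1 3 / 2 3 4 1.

4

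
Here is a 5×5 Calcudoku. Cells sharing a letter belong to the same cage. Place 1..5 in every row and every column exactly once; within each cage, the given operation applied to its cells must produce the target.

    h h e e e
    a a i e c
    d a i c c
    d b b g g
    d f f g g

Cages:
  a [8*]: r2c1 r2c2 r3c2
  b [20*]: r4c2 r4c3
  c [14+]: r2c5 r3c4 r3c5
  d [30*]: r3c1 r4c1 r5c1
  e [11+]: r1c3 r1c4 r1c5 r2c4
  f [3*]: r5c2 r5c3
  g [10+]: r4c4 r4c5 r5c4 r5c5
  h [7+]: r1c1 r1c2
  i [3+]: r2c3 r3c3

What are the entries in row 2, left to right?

1 4 2 3 5

The 3 cells of cage c must have sum 14, so r2c5 = 5.
The 3 cells of cage c must have sum 14, leaving r3c4 = 5.
Cage c has sum 14, leaving r3c5 = 4.
In row 2, 3 can only go at r2c4, so r2c4 = 3.
In row 3, 3 can only go at r3c1, so r3c1 = 3.
The only place for 3 in row 4 is r4c5.
Row 4 needs a 1, and only r4c4 is open for it.
Cage e needs sum 11, which forces r1c5 = 1.
The 4 cells of cage g must have sum 10, so r5c4 = 4.
Cage g needs sum 10, which forces r5c5 = 2.
Cage e needs sum 11, so r1c3 = 5.
4 is placed in column 4, leaving r1c4 = 2.
The 3 cells of cage d must have product 30, which forces r4c1 = 2.
Column 3 already has 5, leaving r4c3 = 4.
2 is placed in row 5, so r5c1 = 5.
Row 1 now contains 2; hence r1c1 = 4.
Row 1 now contains 2, leaving r1c2 = 3.
Column 1 already has 4, which forces r2c1 = 1.
Row 2 already has 1, which forces r2c3 = 2.
Column 3 already has 2; hence r3c3 = 1.
Row 4 already has 4, which forces r4c2 = 5.
Column 2 already has 3, leaving r5c2 = 1.
1 is placed in column 3, which forces r5c3 = 3.
Row 2 already has 2, leaving r2c2 = 4.
1 is placed in row 3, leaving r3c2 = 2.
Filled in: 4 3 5 2 1 / 1 4 2 3 5 / 3 2 1 5 4 / 2 5 4 1 3 / 5 1 3 4 2.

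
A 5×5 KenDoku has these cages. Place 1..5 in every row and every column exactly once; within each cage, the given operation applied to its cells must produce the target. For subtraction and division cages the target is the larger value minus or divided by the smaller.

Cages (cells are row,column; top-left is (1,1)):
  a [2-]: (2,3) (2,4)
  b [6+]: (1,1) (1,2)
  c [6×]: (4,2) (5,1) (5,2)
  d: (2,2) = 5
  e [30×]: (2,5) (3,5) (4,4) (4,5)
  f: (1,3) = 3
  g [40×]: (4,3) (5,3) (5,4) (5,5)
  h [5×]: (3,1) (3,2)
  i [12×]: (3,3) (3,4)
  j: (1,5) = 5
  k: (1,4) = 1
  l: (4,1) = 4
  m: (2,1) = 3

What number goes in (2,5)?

Cage f is a single given cell, which forces (1,3) = 3.
Cage k is given, so (1,4) = 1.
Cage j is given, which forces (1,5) = 5.
M is a freebie; hence (2,1) = 3.
Cage d is given, so (2,2) = 5.
Column 2 already has 5, so (3,2) = 1.
3 is placed in column 3, leaving (3,3) = 4.
Row 3 already has 4, which forces (3,4) = 3.
Row 3 already has 3, leaving (3,5) = 2.
L is a freebie; hence (4,1) = 4.
Column 1 now contains 4, which forces (1,1) = 2.
Cage b needs two cells with sum 6; hence (1,2) = 4.
Cage a's pair has difference 2, so (2,3) = 2.
Cage a needs two cells with difference 2, leaving (2,4) = 4.
Column 5 already has 2, leaving (2,5) = 1.
1 is placed in row 3, leaving (3,1) = 5.
Cage e has product 30; hence (4,4) = 5.
The 4 cells of cage e must have product 30, leaving (4,5) = 3.
Cage c has product 6, leaving (5,1) = 1.
Row 5 now contains 1, leaving (5,3) = 5.
5 is placed in column 4, which forces (5,4) = 2.
Column 5 already has 1, so (5,5) = 4.
3 is placed in row 4, leaving (4,2) = 2.
Row 4 already has 5; hence (4,3) = 1.
Row 5 now contains 2; hence (5,2) = 3.
Completed grid: 2 4 3 1 5 / 3 5 2 4 1 / 5 1 4 3 2 / 4 2 1 5 3 / 1 3 5 2 4.

1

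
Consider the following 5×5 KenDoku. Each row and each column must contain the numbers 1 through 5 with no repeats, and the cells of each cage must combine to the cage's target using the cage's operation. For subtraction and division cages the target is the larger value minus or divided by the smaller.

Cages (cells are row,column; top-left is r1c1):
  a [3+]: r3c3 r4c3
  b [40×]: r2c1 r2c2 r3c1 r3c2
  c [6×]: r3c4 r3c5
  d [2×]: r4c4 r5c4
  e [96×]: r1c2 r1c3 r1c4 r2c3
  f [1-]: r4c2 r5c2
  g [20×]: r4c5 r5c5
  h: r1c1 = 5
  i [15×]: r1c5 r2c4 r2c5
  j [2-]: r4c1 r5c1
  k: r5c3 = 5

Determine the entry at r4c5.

H is a freebie, so r1c1 = 5.
Cage e has product 96; hence r2c3 = 4.
K is a freebie; hence r5c3 = 5.
Row 5 now contains 5, leaving r5c5 = 4.
Column 5 already has 4, which forces r4c5 = 5.
Cage i needs product 15, which forces r2c4 = 5.
Cage b needs product 40, leaving r3c1 = 4.
Cage b has product 40, which forces r3c2 = 5.
Row 1 needs a 1, and only r1c5 is open for it.
1 is placed in column 5, leaving r2c5 = 3.
Column 5 now contains 3; hence r3c5 = 2.
Row 3 already has 2, so r3c3 = 1.
Row 3 already has 2, so r3c4 = 3.
The two cells of cage a must have sum 3, which forces r4c3 = 2.
Row 4 now contains 2; hence r4c4 = 1.
Column 4 already has 1, which forces r5c4 = 2.
Cage e has product 96, which forces r1c2 = 2.
Column 3 already has 2; hence r1c3 = 3.
Column 4 already has 2, so r1c4 = 4.
Column 2 now contains 2, so r2c2 = 1.
Row 4 already has 1; hence r4c1 = 3.
The two cells of cage f must have difference 1, so r4c2 = 4.
Cage j needs two cells with difference 2, so r5c1 = 1.
The two cells of cage f must have difference 1; hence r5c2 = 3.
Row 2 now contains 1; hence r2c1 = 2.
Filled in: 5 2 3 4 1 / 2 1 4 5 3 / 4 5 1 3 2 / 3 4 2 1 5 / 1 3 5 2 4.

5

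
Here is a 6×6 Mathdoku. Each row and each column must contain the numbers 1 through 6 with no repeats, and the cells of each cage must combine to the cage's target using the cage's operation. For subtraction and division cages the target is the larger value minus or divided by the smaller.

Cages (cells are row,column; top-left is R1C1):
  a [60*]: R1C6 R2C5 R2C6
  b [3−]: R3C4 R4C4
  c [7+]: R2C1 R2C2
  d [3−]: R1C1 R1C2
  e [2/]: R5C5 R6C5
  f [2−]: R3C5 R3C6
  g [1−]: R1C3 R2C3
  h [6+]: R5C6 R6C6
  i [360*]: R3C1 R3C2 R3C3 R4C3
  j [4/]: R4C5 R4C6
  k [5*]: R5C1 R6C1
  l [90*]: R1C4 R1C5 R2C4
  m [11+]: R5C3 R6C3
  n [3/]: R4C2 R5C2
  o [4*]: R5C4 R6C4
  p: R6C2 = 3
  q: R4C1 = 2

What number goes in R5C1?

Cage q is given, so R4C1 = 2.
Cage p is given, leaving R6C2 = 3.
Cage n's pair has quotient 3, which forces R4C2 = 6.
Cage n needs two cells with quotient 3, leaving R5C2 = 2.
In row 5, 3 can only go at R5C5, so R5C5 = 3.
The two cells of cage e must have quotient 2, so R6C5 = 6.
Column 5 now contains 6, which forces R1C5 = 5.
Cage m's pair has sum 11; hence R5C3 = 6.
Row 6 now contains 6; hence R6C3 = 5.
Cage a needs product 60; hence R2C6 = 5.
The 4 cells of cage i must have product 360, so R3C1 = 6.
The 4 cells of cage i must have product 360, so R3C2 = 5.
Cage k needs two cells with product 5, which forces R5C1 = 5.
Column 6 now contains 5, leaving R5C6 = 4.
5 is placed in row 6, leaving R6C1 = 1.
Row 6 already has 1, leaving R6C4 = 4.
Row 6 already has 1; hence R6C6 = 2.
1 is placed in column 1, leaving R1C1 = 4.
Cage d needs two cells with difference 3, so R1C2 = 1.
Column 1 already has 6, so R2C1 = 3.
Cage c's pair has sum 7, which forces R2C2 = 4.
Row 2 already has 3, leaving R2C4 = 6.
4 is placed in row 2, leaving R2C5 = 2.
The two cells of cage b must have difference 3, so R3C4 = 2.
The two cells of cage f must have difference 2; hence R3C5 = 1.
2 is placed in column 6, which forces R3C6 = 3.
The two cells of cage b must have difference 3, so R4C4 = 5.
The two cells of cage j must have quotient 4, which forces R4C5 = 4.
Column 6 already has 4, which forces R4C6 = 1.
Row 5 now contains 4; hence R5C4 = 1.
Cage g needs two cells with difference 1; hence R1C3 = 2.
Column 4 already has 6; hence R1C4 = 3.
Column 6 already has 3; hence R1C6 = 6.
Row 2 now contains 2, leaving R2C3 = 1.
Row 3 already has 3, leaving R3C3 = 4.
Row 4 now contains 4, leaving R4C3 = 3.
Filled in: 4 1 2 3 5 6 / 3 4 1 6 2 5 / 6 5 4 2 1 3 / 2 6 3 5 4 1 / 5 2 6 1 3 4 / 1 3 5 4 6 2.

5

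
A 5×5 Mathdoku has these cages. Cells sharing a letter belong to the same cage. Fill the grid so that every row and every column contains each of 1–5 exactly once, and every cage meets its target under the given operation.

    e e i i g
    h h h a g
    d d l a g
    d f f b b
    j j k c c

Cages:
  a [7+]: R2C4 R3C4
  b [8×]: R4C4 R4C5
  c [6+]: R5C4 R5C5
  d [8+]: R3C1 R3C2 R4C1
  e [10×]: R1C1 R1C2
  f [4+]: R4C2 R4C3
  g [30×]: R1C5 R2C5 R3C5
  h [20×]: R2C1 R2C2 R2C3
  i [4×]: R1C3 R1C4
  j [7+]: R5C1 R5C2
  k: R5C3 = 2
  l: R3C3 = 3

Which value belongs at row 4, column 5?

4

Cage l is given, which forces R3C3 = 3.
3 is placed in column 3, so R4C3 = 1.
Cage k is given, leaving R5C3 = 2.
Column 3 already has 1, leaving R1C3 = 4.
Cage i needs two cells with product 4; hence R1C4 = 1.
4 is placed in column 3, so R2C3 = 5.
1 is placed in row 4, so R4C2 = 3.
Column 2 already has 3; hence R5C2 = 4.
Column 4 now contains 1; hence R5C4 = 5.
Row 5 already has 5, which forces R5C5 = 1.
Cage h has product 20, so R2C1 = 4.
4 is placed in column 2, so R2C2 = 1.
Cage a's pair has sum 7, leaving R2C4 = 3.
Row 2 now contains 3, which forces R2C5 = 2.
Cage a needs two cells with sum 7, so R3C4 = 4.
Column 5 already has 2, leaving R3C5 = 5.
4 is placed in column 4, leaving R4C4 = 2.
Column 5 already has 2; hence R4C5 = 4.
4 is placed in row 5, leaving R5C1 = 3.
Column 5 now contains 5, leaving R1C5 = 3.
Cage d needs sum 8; hence R3C1 = 1.
Row 3 now contains 5, so R3C2 = 2.
Row 4 now contains 2; hence R4C1 = 5.
Column 1 already has 5; hence R1C1 = 2.
2 is placed in column 2, which forces R1C2 = 5.
Filled in: 2 5 4 1 3 / 4 1 5 3 2 / 1 2 3 4 5 / 5 3 1 2 4 / 3 4 2 5 1.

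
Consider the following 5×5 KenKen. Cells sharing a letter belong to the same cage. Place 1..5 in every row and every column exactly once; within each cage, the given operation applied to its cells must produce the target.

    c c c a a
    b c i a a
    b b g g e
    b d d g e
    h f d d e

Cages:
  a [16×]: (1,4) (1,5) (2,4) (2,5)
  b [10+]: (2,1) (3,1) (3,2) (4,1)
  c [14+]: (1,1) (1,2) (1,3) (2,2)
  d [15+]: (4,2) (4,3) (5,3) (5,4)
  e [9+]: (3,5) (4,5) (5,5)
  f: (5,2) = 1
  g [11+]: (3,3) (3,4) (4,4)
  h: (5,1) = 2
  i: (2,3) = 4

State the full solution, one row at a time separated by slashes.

Cage i is a single given cell, leaving (2,3) = 4.
Cage h is given; hence (5,1) = 2.
Cage f is a single given cell, so (5,2) = 1.
The 4 cells of cage b must have sum 10, which forces (3,2) = 2.
In row 2, 5 can only go at (2,2), so (2,2) = 5.
Row 2 needs a 3, and only (2,1) is open for it.
The 4 cells of cage c must have sum 14; hence (1,2) = 3.
Column 2 now contains 3, which forces (4,2) = 4.
Cage b needs sum 10, leaving (3,1) = 4.
4 is placed in row 4; hence (4,1) = 1.
Cage d has sum 15; hence (5,3) = 5.
Column 1 now contains 1; hence (1,1) = 5.
Cage c has sum 14, leaving (1,3) = 1.
5 is placed in column 3; hence (3,3) = 3.
Cage g needs sum 11, so (3,4) = 5.
Row 3 already has 3, leaving (3,5) = 1.
Column 3 now contains 3; hence (4,3) = 2.
The 3 cells of cage g must have sum 11; hence (4,4) = 3.
Row 4 now contains 2, leaving (4,5) = 5.
Column 4 already has 3; hence (5,4) = 4.
Row 5 already has 4, so (5,5) = 3.
Column 4 already has 4, which forces (1,4) = 2.
The 4 cells of cage a must have product 16, so (1,5) = 4.
Cage a has product 16; hence (2,4) = 1.
Column 5 already has 1; hence (2,5) = 2.

5 3 1 2 4 / 3 5 4 1 2 / 4 2 3 5 1 / 1 4 2 3 5 / 2 1 5 4 3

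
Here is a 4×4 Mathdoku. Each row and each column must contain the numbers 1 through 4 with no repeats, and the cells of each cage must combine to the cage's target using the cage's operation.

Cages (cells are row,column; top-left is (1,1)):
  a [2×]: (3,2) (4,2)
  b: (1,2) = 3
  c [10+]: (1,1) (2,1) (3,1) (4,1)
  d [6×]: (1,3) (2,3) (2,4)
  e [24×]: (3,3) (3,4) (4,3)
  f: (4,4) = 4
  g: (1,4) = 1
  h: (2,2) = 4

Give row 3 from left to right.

Cage b is a single given cell, leaving (1,2) = 3.
G is a freebie, so (1,4) = 1.
Cage h is given, leaving (2,2) = 4.
Cage f is a single given cell, so (4,4) = 4.
1 is placed in row 1, which forces (1,3) = 2.
The 3 cells of cage d must have product 6, which forces (2,3) = 1.
The 3 cells of cage d must have product 6, so (2,4) = 3.
The 3 cells of cage e must have product 24, so (3,3) = 4.
3 is placed in column 4, so (3,4) = 2.
Column 3 now contains 2, which forces (4,3) = 3.
Row 1 already has 2, which forces (1,1) = 4.
Row 2 now contains 3, so (2,1) = 2.
Cage c needs sum 10, so (3,1) = 3.
2 is placed in row 3, leaving (3,2) = 1.
The 4 cells of cage c must have sum 10, leaving (4,1) = 1.
The two cells of cage a must have product 2, which forces (4,2) = 2.
The full grid is 4 3 2 1 / 2 4 1 3 / 3 1 4 2 / 1 2 3 4.

3 1 4 2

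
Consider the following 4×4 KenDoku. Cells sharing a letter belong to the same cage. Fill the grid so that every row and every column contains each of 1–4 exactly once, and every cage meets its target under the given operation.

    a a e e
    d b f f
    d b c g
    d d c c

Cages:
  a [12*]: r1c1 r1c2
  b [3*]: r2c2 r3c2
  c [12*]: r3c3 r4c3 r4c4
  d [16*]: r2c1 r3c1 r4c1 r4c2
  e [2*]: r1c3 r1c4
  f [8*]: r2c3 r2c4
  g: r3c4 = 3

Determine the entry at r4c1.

4

G is a freebie, which forces r3c4 = 3.
Cage d needs product 16, so r4c2 = 2.
The two cells of cage b must have product 3, which forces r2c2 = 3.
3 is placed in row 3; hence r3c2 = 1.
Row 3 now contains 1; hence r3c3 = 4.
Cage c needs product 12; hence r4c3 = 3.
Cage a's pair has product 12; hence r1c1 = 3.
Column 2 now contains 3, so r1c2 = 4.
Column 3 now contains 4, which forces r2c3 = 2.
The two cells of cage f must have product 8, which forces r2c4 = 4.
4 is placed in row 3; hence r3c1 = 2.
Cage c has product 12; hence r4c4 = 1.
Column 3 now contains 2, leaving r1c3 = 1.
Column 4 now contains 1, which forces r1c4 = 2.
Row 2 now contains 4, which forces r2c1 = 1.
1 is placed in row 4; hence r4c1 = 4.
Filled in: 3 4 1 2 / 1 3 2 4 / 2 1 4 3 / 4 2 3 1.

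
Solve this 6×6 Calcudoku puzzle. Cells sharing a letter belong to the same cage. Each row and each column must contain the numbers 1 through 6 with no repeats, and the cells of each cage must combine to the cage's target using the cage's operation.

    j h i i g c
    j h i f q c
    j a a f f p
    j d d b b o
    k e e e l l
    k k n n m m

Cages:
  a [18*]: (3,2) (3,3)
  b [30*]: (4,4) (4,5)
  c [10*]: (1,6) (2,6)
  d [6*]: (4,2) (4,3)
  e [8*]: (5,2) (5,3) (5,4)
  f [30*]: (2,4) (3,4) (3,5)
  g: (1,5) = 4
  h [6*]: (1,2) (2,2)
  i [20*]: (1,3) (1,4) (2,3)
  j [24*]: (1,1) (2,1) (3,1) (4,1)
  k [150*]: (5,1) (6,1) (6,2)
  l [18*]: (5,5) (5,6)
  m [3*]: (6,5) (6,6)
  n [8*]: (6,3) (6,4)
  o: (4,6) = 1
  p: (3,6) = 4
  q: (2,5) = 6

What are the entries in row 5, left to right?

5 4 1 2 3 6

Cage g is a single given cell, leaving (1,5) = 4.
Cage q is given, leaving (2,5) = 6.
P is a freebie; hence (3,6) = 4.
Column 5 now contains 6; hence (4,5) = 5.
O is a freebie, leaving (4,6) = 1.
The 3 cells of cage k must have product 150, leaving (5,1) = 5.
Column 5 now contains 6, leaving (5,5) = 3.
Row 5 already has 3, so (5,6) = 6.
The 3 cells of cage k must have product 150, so (6,1) = 6.
The 3 cells of cage k must have product 150, so (6,2) = 5.
Column 5 now contains 3, leaving (6,5) = 1.
Column 6 now contains 1, leaving (6,6) = 3.
Column 5 already has 1, leaving (3,5) = 2.
Row 4 already has 5, so (4,4) = 6.
Row 1 needs a 6, and only (1,2) is open for it.
The two cells of cage h must have product 6, leaving (2,2) = 1.
Column 2 already has 6, leaving (3,2) = 3.
The two cells of cage a must have product 18, so (3,3) = 6.
Row 3 already has 3, which forces (3,4) = 5.
Column 2 now contains 3, so (4,2) = 2.
Row 4 now contains 2, leaving (4,3) = 3.
Column 2 already has 2, leaving (5,2) = 4.
The 3 cells of cage i must have product 20, so (1,3) = 5.
Row 1 already has 5, so (1,6) = 2.
Column 4 already has 5, which forces (2,4) = 3.
Column 6 now contains 2; hence (2,6) = 5.
Row 3 already has 3, so (3,1) = 1.
Row 4 already has 3, leaving (4,1) = 4.
2 is placed in row 1, leaving (1,1) = 3.
2 is placed in row 1, so (1,4) = 1.
Row 2 already has 3; hence (2,1) = 2.
The 3 cells of cage i must have product 20, leaving (2,3) = 4.
Column 4 now contains 1, which forces (5,4) = 2.
Column 3 already has 4, which forces (6,3) = 2.
Column 4 already has 2, leaving (6,4) = 4.
Row 5 already has 2, leaving (5,3) = 1.
The full grid is 3 6 5 1 4 2 / 2 1 4 3 6 5 / 1 3 6 5 2 4 / 4 2 3 6 5 1 / 5 4 1 2 3 6 / 6 5 2 4 1 3.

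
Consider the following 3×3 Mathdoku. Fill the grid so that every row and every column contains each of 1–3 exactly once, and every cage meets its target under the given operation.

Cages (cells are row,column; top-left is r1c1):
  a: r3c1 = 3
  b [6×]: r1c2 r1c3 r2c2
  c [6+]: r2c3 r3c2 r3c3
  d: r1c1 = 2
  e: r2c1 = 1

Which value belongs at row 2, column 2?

2

D is a freebie, leaving r1c1 = 2.
Cage e is a single given cell; hence r2c1 = 1.
Cage a is given, leaving r3c1 = 3.
Cage b needs product 6; hence r2c2 = 2.
Cage c has sum 6, so r2c3 = 3.
Column 2 already has 2; hence r3c2 = 1.
Row 3 already has 1, which forces r3c3 = 2.
Column 2 already has 1, leaving r1c2 = 3.
Column 3 already has 3; hence r1c3 = 1.
The full grid is 2 3 1 / 1 2 3 / 3 1 2.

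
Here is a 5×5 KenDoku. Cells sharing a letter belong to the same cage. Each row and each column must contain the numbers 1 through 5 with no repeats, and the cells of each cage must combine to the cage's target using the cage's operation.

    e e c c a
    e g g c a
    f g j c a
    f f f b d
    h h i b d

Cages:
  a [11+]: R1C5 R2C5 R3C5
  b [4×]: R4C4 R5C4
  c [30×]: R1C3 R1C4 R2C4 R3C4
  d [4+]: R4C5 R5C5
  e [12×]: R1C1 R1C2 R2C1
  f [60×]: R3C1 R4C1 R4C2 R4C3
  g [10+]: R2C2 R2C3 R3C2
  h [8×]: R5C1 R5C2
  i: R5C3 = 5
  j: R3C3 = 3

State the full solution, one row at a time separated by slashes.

3 4 1 2 5 / 1 5 4 3 2 / 2 1 3 5 4 / 5 3 2 4 1 / 4 2 5 1 3

Cage j is given, so R3C3 = 3.
Cage i is a single given cell, leaving R5C3 = 5.
The only place for 2 in row 4 is R4C3.
Column 3 now contains 2, which forces R1C3 = 1.
Column 3 now contains 1, so R2C3 = 4.
Cage f needs product 60, so R3C1 = 2.
Row 3 already has 2, leaving R3C4 = 5.
Row 3 already has 5, leaving R3C5 = 4.
2 is placed in column 1, which forces R5C1 = 4.
Row 5 now contains 4; hence R5C2 = 2.
Row 5 now contains 4; hence R5C4 = 1.
Row 5 already has 1, which forces R5C5 = 3.
4 is placed in column 1, which forces R1C1 = 3.
Cage e needs product 12, leaving R1C2 = 4.
Row 1 now contains 3; hence R1C4 = 2.
Row 1 now contains 2, leaving R1C5 = 5.
The 3 cells of cage e must have product 12; hence R2C1 = 1.
Cage g needs sum 10; hence R2C2 = 5.
Column 4 now contains 2; hence R2C4 = 3.
Column 5 now contains 5, leaving R2C5 = 2.
Row 3 now contains 4, so R3C2 = 1.
Column 1 now contains 3; hence R4C1 = 5.
5 is placed in column 2, leaving R4C2 = 3.
Column 4 already has 1, leaving R4C4 = 4.
Column 5 now contains 3, which forces R4C5 = 1.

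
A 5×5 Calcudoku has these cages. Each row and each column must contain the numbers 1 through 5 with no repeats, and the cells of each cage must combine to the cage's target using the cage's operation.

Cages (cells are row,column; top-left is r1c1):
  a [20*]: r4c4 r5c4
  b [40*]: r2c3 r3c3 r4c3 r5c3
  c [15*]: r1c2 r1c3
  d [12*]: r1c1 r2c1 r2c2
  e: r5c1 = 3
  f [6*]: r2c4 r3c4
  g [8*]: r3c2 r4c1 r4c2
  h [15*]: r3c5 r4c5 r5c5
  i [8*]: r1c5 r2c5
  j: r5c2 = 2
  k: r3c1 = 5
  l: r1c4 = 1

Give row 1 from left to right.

4 5 3 1 2

Cage l is a single given cell, so r1c4 = 1.
K is a freebie, so r3c1 = 5.
E is a freebie, so r5c1 = 3.
J is a freebie, so r5c2 = 2.
The 3 cells of cage d must have product 12, which forces r1c1 = 4.
Row 1 now contains 4, so r1c5 = 2.
Cage d has product 12, so r2c1 = 1.
Cage d has product 12, which forces r2c2 = 3.
Row 2 already has 3, which forces r2c4 = 2.
Column 5 already has 2, which forces r2c5 = 4.
Column 4 already has 2, so r3c4 = 3.
Row 3 now contains 3, leaving r3c5 = 1.
Cage g needs product 8; hence r4c1 = 2.
1 is placed in column 5; hence r5c5 = 5.
Column 2 now contains 3; hence r1c2 = 5.
The two cells of cage c must have product 15, which forces r1c3 = 3.
Row 2 now contains 4, leaving r2c3 = 5.
Row 3 already has 1; hence r3c2 = 4.
Cage b needs product 40, so r3c3 = 2.
The 3 cells of cage g must have product 8, so r4c2 = 1.
Row 4 already has 1, so r4c3 = 4.
Cage a's pair has product 20, leaving r4c4 = 5.
5 is placed in column 5, which forces r4c5 = 3.
Column 3 now contains 4, which forces r5c3 = 1.
Row 5 already has 5; hence r5c4 = 4.
Filled in: 4 5 3 1 2 / 1 3 5 2 4 / 5 4 2 3 1 / 2 1 4 5 3 / 3 2 1 4 5.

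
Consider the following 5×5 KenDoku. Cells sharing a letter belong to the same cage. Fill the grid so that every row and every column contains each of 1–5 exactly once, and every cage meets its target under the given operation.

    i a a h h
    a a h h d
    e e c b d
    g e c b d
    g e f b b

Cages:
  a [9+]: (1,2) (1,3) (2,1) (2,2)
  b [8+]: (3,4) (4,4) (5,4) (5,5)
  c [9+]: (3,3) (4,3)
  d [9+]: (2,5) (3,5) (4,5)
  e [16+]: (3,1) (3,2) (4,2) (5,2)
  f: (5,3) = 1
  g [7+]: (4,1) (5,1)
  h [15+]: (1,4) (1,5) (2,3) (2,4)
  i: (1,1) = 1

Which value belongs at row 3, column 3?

Cage i is given, which forces (1,1) = 1.
Cage f is given, which forces (5,3) = 1.
Row 5 now contains 1, which forces (5,5) = 2.
Cage a needs sum 9; hence (2,2) = 1.
Cage b has sum 8, leaving (5,4) = 3.
Column 5 needs a 4, and only (1,5) is open for it.
The 4 cells of cage a must have sum 9, leaving (2,1) = 3.
3 is placed in row 2; hence (2,5) = 5.
Column 1 now contains 3, leaving (4,1) = 2.
2 is placed in row 4, which forces (4,4) = 1.
Row 4 already has 1, leaving (4,5) = 3.
Cage h has sum 15, leaving (1,4) = 5.
Column 4 already has 1; hence (3,4) = 2.
3 is placed in column 5, leaving (3,5) = 1.
The two cells of cage g must have sum 7, which forces (5,1) = 5.
Row 5 already has 5, so (5,2) = 4.
The 4 cells of cage h must have sum 15; hence (2,3) = 2.
2 is placed in column 4, which forces (2,4) = 4.
Column 1 already has 5, so (3,1) = 4.
Row 3 now contains 2, which forces (3,2) = 3.
Row 3 now contains 4, so (3,3) = 5.
Column 2 already has 4; hence (4,2) = 5.
5 is placed in column 3, which forces (4,3) = 4.
3 is placed in column 2, which forces (1,2) = 2.
Column 3 now contains 2; hence (1,3) = 3.
The full grid is 1 2 3 5 4 / 3 1 2 4 5 / 4 3 5 2 1 / 2 5 4 1 3 / 5 4 1 3 2.

5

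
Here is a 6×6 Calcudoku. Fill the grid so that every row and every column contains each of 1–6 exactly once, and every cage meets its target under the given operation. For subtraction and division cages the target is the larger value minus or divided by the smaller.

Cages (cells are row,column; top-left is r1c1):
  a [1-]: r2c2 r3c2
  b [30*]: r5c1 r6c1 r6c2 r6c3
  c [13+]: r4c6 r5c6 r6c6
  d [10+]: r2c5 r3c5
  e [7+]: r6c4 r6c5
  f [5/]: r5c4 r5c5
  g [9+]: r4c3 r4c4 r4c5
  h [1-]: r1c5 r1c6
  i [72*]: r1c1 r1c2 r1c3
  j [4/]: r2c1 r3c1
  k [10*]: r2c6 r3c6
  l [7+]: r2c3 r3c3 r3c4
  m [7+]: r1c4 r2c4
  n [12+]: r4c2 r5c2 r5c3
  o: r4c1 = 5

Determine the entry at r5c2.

2

O is a freebie, so r4c1 = 5.
The only place for 1 in column 6 is r1c6.
Cage h needs two cells with difference 1, which forces r1c5 = 2.
In row 1, 5 can only go at r1c4, so r1c4 = 5.
The two cells of cage m must have sum 7, which forces r2c4 = 2.
Row 2 already has 2, leaving r2c6 = 5.
Column 6 now contains 5, leaving r3c6 = 2.
Column 4 already has 5, which forces r5c4 = 1.
The two cells of cage f must have quotient 5, which forces r5c5 = 5.
Cage l needs sum 7, so r2c3 = 3.
Cage l needs sum 7; hence r3c3 = 1.
Cage l has sum 7, leaving r3c4 = 3.
Cage g has sum 9, which forces r4c3 = 2.
Column 3 already has 2, leaving r6c3 = 5.
Cage j needs two cells with quotient 4; hence r2c1 = 1.
Row 3 now contains 1; hence r3c1 = 4.
Cage a needs two cells with difference 1, leaving r3c2 = 5.
Row 3 now contains 4; hence r3c5 = 6.
Cage n has sum 12, so r5c2 = 2.
Column 5 already has 6, which forces r2c5 = 4.
Row 5 already has 2; hence r5c1 = 3.
The 4 cells of cage b must have product 30, leaving r6c1 = 2.
Cage b has product 30, so r6c2 = 1.
Row 6 now contains 1, leaving r6c5 = 3.
Column 1 now contains 3, leaving r1c1 = 6.
Cage i has product 72, so r1c2 = 3.
Cage i has product 72, which forces r1c3 = 4.
Row 2 already has 4, leaving r2c2 = 6.
Column 2 already has 6, so r4c2 = 4.
Cage g needs sum 9, so r4c4 = 6.
Column 5 now contains 3, which forces r4c5 = 1.
Cage c has sum 13, so r4c6 = 3.
4 is placed in column 3, which forces r5c3 = 6.
Row 5 now contains 6; hence r5c6 = 4.
The two cells of cage e must have sum 7, leaving r6c4 = 4.
Column 6 already has 4; hence r6c6 = 6.
The full grid is 6 3 4 5 2 1 / 1 6 3 2 4 5 / 4 5 1 3 6 2 / 5 4 2 6 1 3 / 3 2 6 1 5 4 / 2 1 5 4 3 6.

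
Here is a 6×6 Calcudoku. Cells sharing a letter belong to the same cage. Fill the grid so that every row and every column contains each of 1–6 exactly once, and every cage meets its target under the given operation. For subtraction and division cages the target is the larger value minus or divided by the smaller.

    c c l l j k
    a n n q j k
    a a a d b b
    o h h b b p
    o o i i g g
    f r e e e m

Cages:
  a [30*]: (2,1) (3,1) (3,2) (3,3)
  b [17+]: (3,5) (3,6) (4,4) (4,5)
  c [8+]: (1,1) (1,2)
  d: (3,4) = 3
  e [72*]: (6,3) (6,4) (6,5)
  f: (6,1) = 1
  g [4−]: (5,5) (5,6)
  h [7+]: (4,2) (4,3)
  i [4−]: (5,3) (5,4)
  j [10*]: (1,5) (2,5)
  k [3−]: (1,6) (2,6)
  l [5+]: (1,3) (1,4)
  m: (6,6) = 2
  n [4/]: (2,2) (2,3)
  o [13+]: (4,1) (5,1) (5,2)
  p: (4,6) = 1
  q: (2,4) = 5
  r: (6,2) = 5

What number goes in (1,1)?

2

Cage q is given, so (2,4) = 5.
5 is placed in row 2, so (2,5) = 2.
Cage d is given; hence (3,4) = 3.
P is a freebie, so (4,6) = 1.
Cage f is given, which forces (6,1) = 1.
R is a freebie, so (6,2) = 5.
Cage m is a single given cell; hence (6,6) = 2.
Column 5 now contains 2; hence (1,5) = 5.
1 is placed in column 1; hence (2,1) = 3.
Row 2 already has 3, so (2,6) = 6.
The two cells of cage g must have difference 4, which forces (5,5) = 1.
The two cells of cage g must have difference 4; hence (5,6) = 5.
Column 6 now contains 6, which forces (1,6) = 3.
The 4 cells of cage b must have sum 17, which forces (3,5) = 6.
Column 6 now contains 5; hence (3,6) = 4.
Cage b has sum 17; hence (4,4) = 4.
The 4 cells of cage b must have sum 17, leaving (4,5) = 3.
Column 4 now contains 4; hence (6,4) = 6.
Column 5 now contains 3, which forces (6,5) = 4.
Cage l's pair has sum 5; hence (1,3) = 4.
Cage l's pair has sum 5, which forces (1,4) = 1.
4 is placed in column 3, which forces (2,3) = 1.
Row 4 already has 3; hence (4,2) = 2.
Row 4 already has 3, leaving (4,3) = 5.
Cage i's pair has difference 4; hence (5,3) = 6.
Column 4 now contains 6, so (5,4) = 2.
4 is placed in row 6, which forces (6,3) = 3.
Cage c's pair has sum 8, which forces (1,1) = 2.
2 is placed in column 2, so (1,2) = 6.
Row 2 already has 1, which forces (2,2) = 4.
Cage a needs product 30, so (3,1) = 5.
2 is placed in column 2, so (3,2) = 1.
Column 3 already has 5, leaving (3,3) = 2.
Row 4 already has 5; hence (4,1) = 6.
Row 5 now contains 2, which forces (5,1) = 4.
Row 5 already has 6, so (5,2) = 3.
Filled in: 2 6 4 1 5 3 / 3 4 1 5 2 6 / 5 1 2 3 6 4 / 6 2 5 4 3 1 / 4 3 6 2 1 5 / 1 5 3 6 4 2.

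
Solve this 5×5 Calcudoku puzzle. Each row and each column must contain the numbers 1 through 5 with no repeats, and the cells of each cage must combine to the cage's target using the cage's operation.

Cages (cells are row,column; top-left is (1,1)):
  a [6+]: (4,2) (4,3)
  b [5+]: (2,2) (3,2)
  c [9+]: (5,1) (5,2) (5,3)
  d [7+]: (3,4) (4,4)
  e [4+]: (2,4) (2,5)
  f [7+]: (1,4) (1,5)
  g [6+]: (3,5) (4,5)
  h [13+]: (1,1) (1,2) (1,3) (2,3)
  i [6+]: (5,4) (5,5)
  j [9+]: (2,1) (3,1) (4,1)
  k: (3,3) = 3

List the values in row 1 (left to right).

Cage k is given; hence (3,3) = 3.
{1, 3} are confined to (2,4) and (2,5) in row 2, which forces (2,2) = 4.
The two cells of cage b must have sum 5, so (3,2) = 1.
The 3 cells of cage j must have sum 9, which forces (4,1) = 3.
Cage j has sum 9, so (2,1) = 2.
2 is placed in row 2, so (2,3) = 5.
Cage j needs sum 9; hence (3,1) = 4.
Cage c has sum 9, which forces (5,2) = 3.
Cage c needs sum 9, so (5,1) = 5.
Cage c needs sum 9, leaving (5,3) = 1.
Column 1 now contains 5; hence (1,1) = 1.
Cage h needs sum 13; hence (1,2) = 5.
1 is placed in column 3, so (1,3) = 2.
Cage a needs two cells with sum 6, which forces (4,2) = 2.
1 is placed in column 3, which forces (4,3) = 4.
Row 4 already has 2, which forces (4,4) = 5.
4 is placed in row 4, leaving (4,5) = 1.
The two cells of cage e must have sum 4, leaving (2,4) = 1.
1 is placed in column 5, leaving (2,5) = 3.
Column 4 now contains 5, which forces (3,4) = 2.
Cage g needs two cells with sum 6; hence (3,5) = 5.
Column 4 already has 2, so (5,4) = 4.
Row 5 now contains 4; hence (5,5) = 2.
Column 4 already has 4, leaving (1,4) = 3.
3 is placed in column 5, so (1,5) = 4.
The full grid is 1 5 2 3 4 / 2 4 5 1 3 / 4 1 3 2 5 / 3 2 4 5 1 / 5 3 1 4 2.

1 5 2 3 4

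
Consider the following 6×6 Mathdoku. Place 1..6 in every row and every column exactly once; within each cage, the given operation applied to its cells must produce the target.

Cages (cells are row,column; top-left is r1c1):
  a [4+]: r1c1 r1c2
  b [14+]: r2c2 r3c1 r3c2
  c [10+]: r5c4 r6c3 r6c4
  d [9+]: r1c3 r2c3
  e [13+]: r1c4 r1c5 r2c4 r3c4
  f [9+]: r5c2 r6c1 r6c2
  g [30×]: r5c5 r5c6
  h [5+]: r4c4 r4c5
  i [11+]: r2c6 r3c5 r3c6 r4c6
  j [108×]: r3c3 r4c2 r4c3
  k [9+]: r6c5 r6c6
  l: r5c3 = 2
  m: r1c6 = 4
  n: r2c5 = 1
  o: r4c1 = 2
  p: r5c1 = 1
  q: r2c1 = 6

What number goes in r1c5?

2

Cage m is a single given cell, which forces r1c6 = 4.
Cage q is given, leaving r2c1 = 6.
N is a freebie, leaving r2c5 = 1.
The 3 cells of cage j must have product 108, leaving r3c3 = 6.
O is a freebie, leaving r4c1 = 2.
Cage j needs product 108, which forces r4c2 = 6.
Cage j needs product 108, which forces r4c3 = 3.
Row 4 already has 3, which forces r4c5 = 4.
Cage p is given; hence r5c1 = 1.
Cage l is given, which forces r5c3 = 2.
Column 1 now contains 1; hence r1c1 = 3.
Cage a needs two cells with sum 4, so r1c2 = 1.
3 is placed in column 3, so r1c3 = 5.
Cage b needs sum 14, leaving r2c2 = 5.
The two cells of cage d must have sum 9; hence r2c3 = 4.
Cage b has sum 14, leaving r3c1 = 5.
The 3 cells of cage b must have sum 14, which forces r3c2 = 4.
Row 4 now contains 4, so r4c4 = 1.
Row 4 already has 1, so r4c6 = 5.
Column 2 already has 4, which forces r5c2 = 3.
Column 6 now contains 5; hence r5c6 = 6.
Column 1 now contains 5, so r6c1 = 4.
Column 2 now contains 1, so r6c2 = 2.
Column 3 already has 4, leaving r6c3 = 1.
Column 6 already has 6, leaving r6c6 = 3.
The 4 cells of cage e must have sum 13, so r1c4 = 6.
Cage e needs sum 13, which forces r1c5 = 2.
Column 6 already has 3; hence r2c6 = 2.
The 4 cells of cage i must have sum 11, leaving r3c5 = 3.
Cage i needs sum 11, which forces r3c6 = 1.
The 3 cells of cage c must have sum 10, so r5c4 = 4.
Row 5 now contains 6, which forces r5c5 = 5.
The 3 cells of cage c must have sum 10, leaving r6c4 = 5.
3 is placed in row 6, leaving r6c5 = 6.
Row 2 now contains 2, so r2c4 = 3.
Row 3 already has 3, which forces r3c4 = 2.
Completed grid: 3 1 5 6 2 4 / 6 5 4 3 1 2 / 5 4 6 2 3 1 / 2 6 3 1 4 5 / 1 3 2 4 5 6 / 4 2 1 5 6 3.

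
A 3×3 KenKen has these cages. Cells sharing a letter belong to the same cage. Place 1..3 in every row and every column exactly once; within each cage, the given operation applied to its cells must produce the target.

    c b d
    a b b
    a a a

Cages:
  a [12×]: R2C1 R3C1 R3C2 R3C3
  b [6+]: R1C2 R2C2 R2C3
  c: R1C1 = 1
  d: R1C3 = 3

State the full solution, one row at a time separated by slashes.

1 2 3 / 2 3 1 / 3 1 2

Cage c is given, leaving R1C1 = 1.
Cage d is a single given cell, so R1C3 = 3.
The 4 cells of cage a must have product 12, leaving R2C1 = 2.
Row 2 already has 2, so R2C3 = 1.
Column 1 now contains 1, leaving R3C1 = 3.
1 is placed in column 3, leaving R3C3 = 2.
Row 1 now contains 3, so R1C2 = 2.
Row 2 now contains 1, so R2C2 = 3.
Row 3 now contains 2; hence R3C2 = 1.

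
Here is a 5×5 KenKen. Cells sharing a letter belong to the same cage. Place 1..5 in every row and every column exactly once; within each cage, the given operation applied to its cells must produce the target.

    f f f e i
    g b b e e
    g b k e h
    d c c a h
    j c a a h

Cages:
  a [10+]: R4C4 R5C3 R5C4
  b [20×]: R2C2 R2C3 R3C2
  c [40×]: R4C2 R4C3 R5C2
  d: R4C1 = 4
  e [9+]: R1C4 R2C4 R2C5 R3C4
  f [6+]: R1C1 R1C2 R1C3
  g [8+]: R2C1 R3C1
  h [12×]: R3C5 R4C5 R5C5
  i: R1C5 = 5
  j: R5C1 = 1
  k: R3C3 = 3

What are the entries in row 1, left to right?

2 3 1 4 5

Cage i is a single given cell, leaving R1C5 = 5.
Cage k is given, so R3C3 = 3.
D is a freebie, leaving R4C1 = 4.
Cage j is given, leaving R5C1 = 1.
The two cells of cage g must have sum 8, leaving R2C1 = 3.
Row 3 already has 3, so R3C1 = 5.
Cage c needs product 40, which forces R5C2 = 4.
Row 5 already has 4, which forces R5C5 = 3.
Column 1 already has 3, leaving R1C1 = 2.
The 3 cells of cage f must have sum 6, so R1C2 = 3.
The 3 cells of cage f must have sum 6, which forces R1C3 = 1.
1 is placed in row 1, which forces R1C4 = 4.
The 3 cells of cage b must have product 20, which forces R2C2 = 5.
Row 2 already has 5, which forces R2C4 = 1.
1 is placed in row 2, so R2C5 = 2.
Column 4 already has 1, leaving R3C4 = 2.
Cage h has product 12; hence R3C5 = 4.
Column 2 now contains 5, so R4C2 = 2.
Row 4 now contains 2, so R4C3 = 5.
Cage a needs sum 10, leaving R4C4 = 3.
3 is placed in column 5, so R4C5 = 1.
Column 3 now contains 5, which forces R5C3 = 2.
Column 4 now contains 2, which forces R5C4 = 5.
2 is placed in row 2, which forces R2C3 = 4.
Row 3 already has 2; hence R3C2 = 1.
Filled in: 2 3 1 4 5 / 3 5 4 1 2 / 5 1 3 2 4 / 4 2 5 3 1 / 1 4 2 5 3.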